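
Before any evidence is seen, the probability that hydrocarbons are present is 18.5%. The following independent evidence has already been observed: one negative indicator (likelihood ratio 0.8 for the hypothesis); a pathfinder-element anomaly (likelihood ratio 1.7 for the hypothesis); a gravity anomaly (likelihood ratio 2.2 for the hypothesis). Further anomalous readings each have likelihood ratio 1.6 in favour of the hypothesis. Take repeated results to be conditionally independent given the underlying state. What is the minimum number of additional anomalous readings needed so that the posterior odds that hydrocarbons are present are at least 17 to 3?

5

Prior odds = 0.185/0.815 = 37/163.
Combined Bayes factor of the evidence already in hand = 0.8 × 1.7 × 2.2 = 2.992.
Odds after that evidence = (37/163) × 2.992 = 13838/20375.
Target odds = 17/3.
Need 1.6ⁿ ≥ 17/3 ÷ (13838/20375) = 20375/2442.
1.6⁴ = 6.5536 falls short of 20375/2442 but 1.6⁵ = 10.48576 reaches it, so n = 5.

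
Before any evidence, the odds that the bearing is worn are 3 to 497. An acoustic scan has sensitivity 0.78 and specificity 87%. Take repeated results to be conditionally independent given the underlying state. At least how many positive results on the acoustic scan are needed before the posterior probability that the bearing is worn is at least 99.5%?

6

Prior odds = 3/497.
False-positive rate = 1 − 0.87 = 0.13; likelihood ratio of a positive = 0.78/0.13 = 6.
Target odds: 0.995 ÷ 0.005 = 199.
Need (3/497) × 6ⁿ ≥ 199, i.e. 6ⁿ ≥ 98903/3.
6⁵ = 7776 falls short of 98903/3 but 6⁶ = 46656 reaches it, so n = 6.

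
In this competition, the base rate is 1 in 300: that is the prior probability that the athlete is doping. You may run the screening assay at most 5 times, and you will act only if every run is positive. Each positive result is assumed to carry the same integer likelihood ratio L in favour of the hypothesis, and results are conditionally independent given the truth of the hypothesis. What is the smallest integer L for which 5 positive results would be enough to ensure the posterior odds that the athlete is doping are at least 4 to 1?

5

Prior odds = (1/300)/(299/300) = 1/299.
Target odds = 4.
Need L⁵ ≥ 4 ÷ (1/299) = 1196.
4⁵ = 1024 < 1196 ≤ 3125 = 5⁵, so L = 5.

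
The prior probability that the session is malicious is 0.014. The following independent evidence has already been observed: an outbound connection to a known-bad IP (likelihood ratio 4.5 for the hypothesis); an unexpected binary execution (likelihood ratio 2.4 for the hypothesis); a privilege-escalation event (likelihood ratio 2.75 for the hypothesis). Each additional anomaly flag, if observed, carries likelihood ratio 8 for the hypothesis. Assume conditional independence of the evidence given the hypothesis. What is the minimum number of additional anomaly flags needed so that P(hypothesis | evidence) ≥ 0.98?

Prior odds = 0.014/0.986 = 7/493.
Combined Bayes factor of the evidence already in hand = 4.5 × 2.4 × 2.75 = 29.7.
Odds after that evidence = (7/493) × 29.7 = 2079/4930.
Target odds = 0.98/0.02 = 49.
Need 8ⁿ ≥ 49 ÷ (2079/4930) = 34510/297.
8² = 64 falls short of 34510/297 but 8³ = 512 reaches it, so n = 3.

3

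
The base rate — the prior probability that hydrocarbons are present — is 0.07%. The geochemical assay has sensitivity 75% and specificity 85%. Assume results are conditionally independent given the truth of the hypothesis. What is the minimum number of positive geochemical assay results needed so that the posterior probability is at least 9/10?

Prior odds = 0.0007/0.9993 = 7/9993.
False-positive rate = 1 − 0.85 = 0.15; likelihood ratio of a positive = 0.75/0.15 = 5.
Target odds: 0.9 ÷ 0.1 = 9.
Require 5ⁿ ≥ 9 ÷ (7/9993) = 89937/7.
5⁵ = 3125 falls short of 89937/7 but 5⁶ = 15625 reaches it, so n = 6.

6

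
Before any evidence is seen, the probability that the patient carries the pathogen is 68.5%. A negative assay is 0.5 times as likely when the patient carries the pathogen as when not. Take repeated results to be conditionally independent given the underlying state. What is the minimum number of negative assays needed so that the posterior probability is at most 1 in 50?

7

Prior odds = 0.685/0.315 = 137/63.
Likelihood ratio per negative assay = 0.5.
Target odds: 0.02 ÷ 0.98 = 1/49.
Require 0.5ⁿ ≤ 1/49 ÷ (137/63) = 9/959.
0.5⁶ = 0.015625 is still above 9/959 but 0.5⁷ = 0.0078125 is at or below it, so n = 7.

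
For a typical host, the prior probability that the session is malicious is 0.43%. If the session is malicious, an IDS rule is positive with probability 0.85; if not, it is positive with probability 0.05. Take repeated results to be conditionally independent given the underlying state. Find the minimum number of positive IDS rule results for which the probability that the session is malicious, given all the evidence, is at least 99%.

4

Prior odds: 0.0043 ÷ 0.9957 = 43/9957.
Likelihood ratio of a positive = 0.85/0.05 = 17.
Target posterior odds = 0.99/0.01 = 99.
Require 17ⁿ ≥ 99 ÷ (43/9957) = 985743/43.
17³ = 4913 falls short of 985743/43 but 17⁴ = 83521 reaches it, so n = 4.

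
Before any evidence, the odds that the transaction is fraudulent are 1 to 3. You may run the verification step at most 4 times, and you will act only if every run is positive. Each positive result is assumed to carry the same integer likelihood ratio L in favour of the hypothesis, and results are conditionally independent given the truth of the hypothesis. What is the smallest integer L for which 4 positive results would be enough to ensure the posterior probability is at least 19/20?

Prior odds = 1/3.
Target odds = 0.95/0.05 = 19.
Need L⁴ ≥ 19 ÷ (1/3) = 57.
2⁴ = 16 < 57 ≤ 81 = 3⁴, so L = 3.

3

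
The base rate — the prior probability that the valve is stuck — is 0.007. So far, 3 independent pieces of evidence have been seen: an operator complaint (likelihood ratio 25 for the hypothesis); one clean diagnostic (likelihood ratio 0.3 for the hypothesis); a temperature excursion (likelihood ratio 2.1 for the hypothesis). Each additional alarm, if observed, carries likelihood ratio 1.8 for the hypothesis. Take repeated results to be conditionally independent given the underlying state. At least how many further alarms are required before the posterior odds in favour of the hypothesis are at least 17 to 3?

Prior odds = 0.007/0.993 = 7/993.
Combined Bayes factor of the evidence already in hand = 25 × 0.3 × 2.1 = 15.75.
Odds after that evidence = (7/993) × 15.75 = 147/1324.
Target odds = 17/3.
Need 1.8ⁿ ≥ 17/3 ÷ (147/1324) = 22508/441.
1.8⁶ = 531441/15625 falls short of 22508/441 but 1.8⁷ = 4782969/78125 reaches it, so n = 7.

7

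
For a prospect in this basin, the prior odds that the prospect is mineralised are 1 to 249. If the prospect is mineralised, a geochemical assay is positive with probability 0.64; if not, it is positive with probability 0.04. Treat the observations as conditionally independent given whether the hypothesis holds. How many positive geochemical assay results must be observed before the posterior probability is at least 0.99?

4

Prior odds = 1/249.
Likelihood ratio of a positive = 0.64/0.04 = 16.
Target posterior odds = 0.99/0.01 = 99.
Need (1/249) × 16ⁿ ≥ 99, i.e. 16ⁿ ≥ 24651.
16³ = 4096 falls short of 24651 but 16⁴ = 65536 reaches it, so n = 4.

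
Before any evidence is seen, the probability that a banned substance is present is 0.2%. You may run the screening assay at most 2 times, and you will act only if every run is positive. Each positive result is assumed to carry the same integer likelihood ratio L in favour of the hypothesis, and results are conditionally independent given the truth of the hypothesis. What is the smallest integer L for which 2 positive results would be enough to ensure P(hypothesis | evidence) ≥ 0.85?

54

Prior odds = 0.002/0.998 = 1/499.
Target odds = 0.85/0.15 = 17/3.
Need L² ≥ 17/3 ÷ (1/499) = 8483/3.
53² = 2809 < 8483/3 ≤ 2916 = 54², so L = 54.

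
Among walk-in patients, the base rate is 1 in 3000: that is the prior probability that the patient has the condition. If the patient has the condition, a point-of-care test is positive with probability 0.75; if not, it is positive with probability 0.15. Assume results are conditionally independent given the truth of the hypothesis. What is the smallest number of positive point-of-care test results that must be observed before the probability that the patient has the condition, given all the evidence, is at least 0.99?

8

Prior odds = (1/3000)/(2999/3000) = 1/2999.
Likelihood ratio of a positive = 0.75/0.15 = 5.
Target posterior odds = 0.99/0.01 = 99.
Need (1/2999) × 5ⁿ ≥ 99, i.e. 5ⁿ ≥ 296901.
5⁷ = 78125 falls short of 296901 but 5⁸ = 390625 reaches it, so n = 8.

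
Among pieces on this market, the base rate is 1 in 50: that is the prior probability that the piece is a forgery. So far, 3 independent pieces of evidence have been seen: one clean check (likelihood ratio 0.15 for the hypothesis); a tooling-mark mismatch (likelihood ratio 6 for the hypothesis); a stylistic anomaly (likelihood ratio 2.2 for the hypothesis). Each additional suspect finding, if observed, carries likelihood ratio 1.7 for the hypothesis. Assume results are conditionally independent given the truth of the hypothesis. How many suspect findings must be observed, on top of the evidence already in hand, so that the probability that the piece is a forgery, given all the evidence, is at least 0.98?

14

Prior odds = 0.02/0.98 = 1/49.
Combined Bayes factor of the evidence already in hand = 0.15 × 6 × 2.2 = 1.98.
Odds after that evidence = (1/49) × 1.98 = 99/2450.
Target odds = 0.98/0.02 = 49.
Need 1.7ⁿ ≥ 49 ÷ (99/2450) = 120050/99.
1.7¹³ ≈990.458 falls short of 120050/99 but 1.7¹⁴ ≈1683.78 reaches it, so n = 14.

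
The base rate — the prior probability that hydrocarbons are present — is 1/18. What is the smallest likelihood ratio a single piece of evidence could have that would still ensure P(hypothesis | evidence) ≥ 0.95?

Prior odds = (1/18)/(17/18) = 1/17.
Target odds = 0.95/0.05 = 19.
Required Bayes factor = 19 ÷ (1/17) = 323.

323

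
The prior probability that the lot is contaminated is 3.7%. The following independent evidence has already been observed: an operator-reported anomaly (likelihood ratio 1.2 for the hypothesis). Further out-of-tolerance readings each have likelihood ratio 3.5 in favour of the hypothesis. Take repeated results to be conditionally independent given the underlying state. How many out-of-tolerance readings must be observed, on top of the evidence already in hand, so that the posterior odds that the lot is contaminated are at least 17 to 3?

4

Prior odds = 0.037/0.963 = 37/963.
Bayes factor of the evidence already in hand = 1.2.
Odds after that evidence = (37/963) × 1.2 = 74/1605.
Target odds = 17/3.
Need 3.5ⁿ ≥ 17/3 ÷ (74/1605) = 9095/74.
3.5³ = 42.875 falls short of 9095/74 but 3.5⁴ = 150.0625 reaches it, so n = 4.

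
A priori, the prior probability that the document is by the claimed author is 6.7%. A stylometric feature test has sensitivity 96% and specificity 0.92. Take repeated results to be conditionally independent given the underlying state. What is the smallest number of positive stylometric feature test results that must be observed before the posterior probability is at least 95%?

Prior odds = 0.067/0.933 = 67/933.
False-positive rate = 1 − 0.92 = 0.08; likelihood ratio of a positive = 0.96/0.08 = 12.
Target odds: 0.95 ÷ 0.05 = 19.
Need (67/933) × 12ⁿ ≥ 19, i.e. 12ⁿ ≥ 17727/67.
12² = 144 falls short of 17727/67 but 12³ = 1728 reaches it, so n = 3.

3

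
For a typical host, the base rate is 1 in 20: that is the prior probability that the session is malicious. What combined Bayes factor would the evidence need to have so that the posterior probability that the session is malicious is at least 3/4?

Prior odds = 0.05/0.95 = 1/19.
Target odds = 0.75/0.25 = 3.
Required Bayes factor = 3 ÷ (1/19) = 57.

57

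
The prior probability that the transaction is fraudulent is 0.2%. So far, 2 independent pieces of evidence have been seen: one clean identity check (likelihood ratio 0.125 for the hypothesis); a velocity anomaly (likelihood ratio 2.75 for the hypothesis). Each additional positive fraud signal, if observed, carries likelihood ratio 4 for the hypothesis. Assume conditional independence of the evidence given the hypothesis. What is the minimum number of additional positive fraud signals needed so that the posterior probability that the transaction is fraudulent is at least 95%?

Prior odds = 0.002/0.998 = 1/499.
Combined Bayes factor of the evidence already in hand = 0.125 × 2.75 = 0.34375.
Odds after that evidence = (1/499) × 0.34375 = 11/15968.
Target odds = 0.95/0.05 = 19.
Need 4ⁿ ≥ 19 ÷ (11/15968) = 303392/11.
4⁷ = 16384 falls short of 303392/11 but 4⁸ = 65536 reaches it, so n = 8.

8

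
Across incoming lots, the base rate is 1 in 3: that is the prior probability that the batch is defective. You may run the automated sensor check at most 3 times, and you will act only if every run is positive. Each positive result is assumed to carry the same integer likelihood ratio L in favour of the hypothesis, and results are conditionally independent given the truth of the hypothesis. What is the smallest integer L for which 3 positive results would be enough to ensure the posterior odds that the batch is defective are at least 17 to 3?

3

Prior odds = (1/3)/(2/3) = 0.5.
Target odds = 17/3.
Need L³ ≥ 17/3 ÷ 0.5 = 34/3.
2³ = 8 < 34/3 ≤ 27 = 3³, so L = 3.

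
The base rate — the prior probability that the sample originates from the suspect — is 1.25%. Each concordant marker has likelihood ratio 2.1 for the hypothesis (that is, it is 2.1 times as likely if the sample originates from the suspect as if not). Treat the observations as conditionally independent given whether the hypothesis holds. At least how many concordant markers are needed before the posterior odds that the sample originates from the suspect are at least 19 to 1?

Prior odds: 0.0125 ÷ 0.9875 = 1/79.
Likelihood ratio per concordant marker = 2.1.
Target odds = 19.
Require 2.1ⁿ ≥ 19 ÷ (1/79) = 1501.
2.1⁹ ≈794.28 falls short of 1501 but 2.1¹⁰ ≈1667.99 reaches it, so n = 10.

10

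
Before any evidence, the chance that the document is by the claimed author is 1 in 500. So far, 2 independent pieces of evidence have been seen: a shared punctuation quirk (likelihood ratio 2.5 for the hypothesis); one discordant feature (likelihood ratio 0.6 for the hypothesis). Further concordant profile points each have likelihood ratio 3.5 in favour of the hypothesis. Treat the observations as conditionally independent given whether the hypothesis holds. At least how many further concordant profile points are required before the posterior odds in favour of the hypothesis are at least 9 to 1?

Prior odds = 0.002/0.998 = 1/499.
Combined Bayes factor of the evidence already in hand = 2.5 × 0.6 = 1.5.
Odds after that evidence = (1/499) × 1.5 = 3/998.
Target odds = 9.
Need 3.5ⁿ ≥ 9 ÷ (3/998) = 2994.
3.5⁶ = 1838.265625 falls short of 2994 but 3.5⁷ = 823543/128 reaches it, so n = 7.

7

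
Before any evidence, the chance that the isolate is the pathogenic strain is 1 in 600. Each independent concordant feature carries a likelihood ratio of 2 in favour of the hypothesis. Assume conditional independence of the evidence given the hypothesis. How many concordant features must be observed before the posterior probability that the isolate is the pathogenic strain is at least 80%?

12

Prior odds: (1/600) ÷ (599/600) = 1/599.
Likelihood ratio per concordant feature = 2.
Target odds: 0.8 ÷ 0.2 = 4.
Need (1/599) × 2ⁿ ≥ 4, i.e. 2ⁿ ≥ 2396.
2¹¹ = 2048 falls short of 2396 but 2¹² = 4096 reaches it, so n = 12.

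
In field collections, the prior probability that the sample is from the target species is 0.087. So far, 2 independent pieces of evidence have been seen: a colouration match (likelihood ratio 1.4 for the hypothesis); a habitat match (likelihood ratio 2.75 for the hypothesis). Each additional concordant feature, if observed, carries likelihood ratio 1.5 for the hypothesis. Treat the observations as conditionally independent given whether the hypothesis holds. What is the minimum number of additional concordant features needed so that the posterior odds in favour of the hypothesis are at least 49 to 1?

13

Prior odds = 0.087/0.913 = 87/913.
Combined Bayes factor of the evidence already in hand = 1.4 × 2.75 = 3.85.
Odds after that evidence = (87/913) × 3.85 = 609/1660.
Target odds = 49.
Need 1.5ⁿ ≥ 49 ÷ (609/1660) = 11620/87.
1.5¹² = 531441/4096 falls short of 11620/87 but 1.5¹³ = 1594323/8192 reaches it, so n = 13.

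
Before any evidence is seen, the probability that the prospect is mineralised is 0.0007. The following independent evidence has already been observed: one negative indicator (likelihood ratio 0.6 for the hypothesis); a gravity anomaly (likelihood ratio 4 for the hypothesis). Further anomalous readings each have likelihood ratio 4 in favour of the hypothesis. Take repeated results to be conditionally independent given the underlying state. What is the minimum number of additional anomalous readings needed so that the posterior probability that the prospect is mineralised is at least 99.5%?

Prior odds = 0.0007/0.9993 = 7/9993.
Combined Bayes factor of the evidence already in hand = 0.6 × 4 = 2.4.
Odds after that evidence = (7/9993) × 2.4 = 28/16655.
Target odds = 0.995/0.005 = 199.
Need 4ⁿ ≥ 199 ÷ (28/16655) = 3314345/28.
4⁸ = 65536 falls short of 3314345/28 but 4⁹ = 262144 reaches it, so n = 9.

9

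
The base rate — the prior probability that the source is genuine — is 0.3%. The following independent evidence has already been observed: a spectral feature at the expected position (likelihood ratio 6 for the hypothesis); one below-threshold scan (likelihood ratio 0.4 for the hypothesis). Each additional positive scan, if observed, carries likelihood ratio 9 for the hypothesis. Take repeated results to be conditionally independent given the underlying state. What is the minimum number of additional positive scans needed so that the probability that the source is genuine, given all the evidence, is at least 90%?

4

Prior odds = 0.003/0.997 = 3/997.
Combined Bayes factor of the evidence already in hand = 6 × 0.4 = 2.4.
Odds after that evidence = (3/997) × 2.4 = 36/4985.
Target odds = 0.9/0.1 = 9.
Need 9ⁿ ≥ 9 ÷ (36/4985) = 1246.25.
9³ = 729 falls short of 1246.25 but 9⁴ = 6561 reaches it, so n = 4.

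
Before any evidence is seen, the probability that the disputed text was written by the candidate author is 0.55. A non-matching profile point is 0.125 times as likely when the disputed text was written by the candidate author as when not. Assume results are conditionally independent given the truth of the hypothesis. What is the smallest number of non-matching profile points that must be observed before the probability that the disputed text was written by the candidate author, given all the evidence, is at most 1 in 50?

2

Prior odds: 0.55 ÷ 0.45 = 11/9.
Likelihood ratio per non-matching profile point = 0.125.
Target odds: 0.02 ÷ 0.98 = 1/49.
Require 0.125ⁿ ≤ 1/49 ÷ (11/9) = 9/539.
0.125¹ = 0.125 is still above 9/539 but 0.125² = 0.015625 is at or below it, so n = 2.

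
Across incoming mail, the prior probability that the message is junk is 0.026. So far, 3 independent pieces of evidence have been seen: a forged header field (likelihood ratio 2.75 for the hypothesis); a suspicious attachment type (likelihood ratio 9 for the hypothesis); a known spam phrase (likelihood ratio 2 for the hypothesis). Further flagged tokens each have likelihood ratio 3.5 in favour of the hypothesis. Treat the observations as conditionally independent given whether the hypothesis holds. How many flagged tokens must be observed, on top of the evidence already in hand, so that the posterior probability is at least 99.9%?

Prior odds = 0.026/0.974 = 13/487.
Combined Bayes factor of the evidence already in hand = 2.75 × 9 × 2 = 49.5.
Odds after that evidence = (13/487) × 49.5 = 1287/974.
Target odds = 0.999/0.001 = 999.
Need 3.5ⁿ ≥ 999 ÷ (1287/974) = 108114/143.
3.5⁵ = 525.21875 falls short of 108114/143 but 3.5⁶ = 1838.265625 reaches it, so n = 6.

6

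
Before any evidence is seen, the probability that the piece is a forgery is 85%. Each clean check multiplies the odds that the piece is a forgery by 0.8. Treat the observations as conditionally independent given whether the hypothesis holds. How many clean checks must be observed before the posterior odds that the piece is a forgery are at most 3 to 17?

16

Prior odds = 0.85/0.15 = 17/3.
Likelihood ratio per clean check = 0.8.
Target odds = 3/17.
Need (17/3) × 0.8ⁿ ≤ 3/17, i.e. 0.8ⁿ ≤ 9/289.
0.8¹⁵ ≈0.0351844 is still above 9/289 but 0.8¹⁶ ≈0.0281475 is at or below it, so n = 16.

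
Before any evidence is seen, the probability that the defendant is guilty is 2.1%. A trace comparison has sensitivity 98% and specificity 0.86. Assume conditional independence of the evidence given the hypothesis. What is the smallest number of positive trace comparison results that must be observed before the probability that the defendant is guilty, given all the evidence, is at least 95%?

Prior odds: 0.021 ÷ 0.979 = 21/979.
False-positive rate = 1 − 0.86 = 0.14; likelihood ratio of a positive = 0.98/0.14 = 7.
Target posterior odds = 0.95/0.05 = 19.
Need (21/979) × 7ⁿ ≥ 19, i.e. 7ⁿ ≥ 18601/21.
7³ = 343 falls short of 18601/21 but 7⁴ = 2401 reaches it, so n = 4.

4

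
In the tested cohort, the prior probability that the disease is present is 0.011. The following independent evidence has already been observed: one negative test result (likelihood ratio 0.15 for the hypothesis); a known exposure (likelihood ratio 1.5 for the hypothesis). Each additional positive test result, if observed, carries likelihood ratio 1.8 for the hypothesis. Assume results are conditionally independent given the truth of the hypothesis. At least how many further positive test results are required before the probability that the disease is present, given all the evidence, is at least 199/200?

Prior odds = 0.011/0.989 = 11/989.
Combined Bayes factor of the evidence already in hand = 0.15 × 1.5 = 0.225.
Odds after that evidence = (11/989) × 0.225 = 99/39560.
Target odds = 0.995/0.005 = 199.
Need 1.8ⁿ ≥ 199 ÷ (99/39560) = 7872440/99.
1.8¹⁹ ≈70823.5 falls short of 7872440/99 but 1.8²⁰ ≈127482 reaches it, so n = 20.

20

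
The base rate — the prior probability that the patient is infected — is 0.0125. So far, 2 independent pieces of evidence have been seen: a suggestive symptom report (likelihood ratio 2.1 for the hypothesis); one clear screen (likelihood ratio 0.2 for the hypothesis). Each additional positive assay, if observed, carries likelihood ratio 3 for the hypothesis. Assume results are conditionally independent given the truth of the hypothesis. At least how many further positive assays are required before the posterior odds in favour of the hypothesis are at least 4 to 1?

7

Prior odds = 0.0125/0.9875 = 1/79.
Combined Bayes factor of the evidence already in hand = 2.1 × 0.2 = 0.42.
Odds after that evidence = (1/79) × 0.42 = 21/3950.
Target odds = 4.
Need 3ⁿ ≥ 4 ÷ (21/3950) = 15800/21.
3⁶ = 729 falls short of 15800/21 but 3⁷ = 2187 reaches it, so n = 7.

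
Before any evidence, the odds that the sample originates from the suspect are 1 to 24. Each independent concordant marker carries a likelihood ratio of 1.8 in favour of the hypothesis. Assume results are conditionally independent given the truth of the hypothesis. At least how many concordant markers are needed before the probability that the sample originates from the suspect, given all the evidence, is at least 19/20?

Prior odds = 1/24.
Likelihood ratio per concordant marker = 1.8.
Target odds: 0.95 ÷ 0.05 = 19.
Need (1/24) × 1.8ⁿ ≥ 19, i.e. 1.8ⁿ ≥ 456.
1.8¹⁰ ≈357.047 falls short of 456 but 1.8¹¹ ≈642.684 reaches it, so n = 11.

11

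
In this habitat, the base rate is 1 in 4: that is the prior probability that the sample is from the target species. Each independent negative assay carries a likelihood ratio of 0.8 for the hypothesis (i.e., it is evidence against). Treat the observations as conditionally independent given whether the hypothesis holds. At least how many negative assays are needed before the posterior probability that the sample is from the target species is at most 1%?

Prior odds: 0.25 ÷ 0.75 = 1/3.
Likelihood ratio per negative assay = 0.8.
Target odds: 0.01 ÷ 0.99 = 1/99.
Need (1/3) × 0.8ⁿ ≤ 1/99, i.e. 0.8ⁿ ≤ 1/33.
0.8¹⁵ ≈0.0351844 is still above 1/33 but 0.8¹⁶ ≈0.0281475 is at or below it, so n = 16.

16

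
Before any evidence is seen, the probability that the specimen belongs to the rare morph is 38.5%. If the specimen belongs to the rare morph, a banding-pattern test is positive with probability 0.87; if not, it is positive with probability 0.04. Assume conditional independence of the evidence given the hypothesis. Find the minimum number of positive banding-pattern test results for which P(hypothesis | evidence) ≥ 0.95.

2

Prior odds: 0.385 ÷ 0.615 = 77/123.
Likelihood ratio of a positive = 0.87/0.04 = 21.75.
Target odds: 0.95 ÷ 0.05 = 19.
Require 21.75ⁿ ≥ 19 ÷ (77/123) = 2337/77.
21.75¹ = 21.75 falls short of 2337/77 but 21.75² = 473.0625 reaches it, so n = 2.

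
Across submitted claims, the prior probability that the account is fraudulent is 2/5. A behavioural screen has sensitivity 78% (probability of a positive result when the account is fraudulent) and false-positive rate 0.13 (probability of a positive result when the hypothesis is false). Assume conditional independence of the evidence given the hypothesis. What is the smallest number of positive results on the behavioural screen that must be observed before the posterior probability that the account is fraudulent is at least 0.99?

Prior odds = 0.4/0.6 = 2/3.
Likelihood ratio of a positive result = 0.78/0.13 = 6.
Target posterior odds = 0.99/0.01 = 99.
Need (2/3) × 6ⁿ ≥ 99, i.e. 6ⁿ ≥ 148.5.
6² = 36 falls short of 148.5 but 6³ = 216 reaches it, so n = 3.

3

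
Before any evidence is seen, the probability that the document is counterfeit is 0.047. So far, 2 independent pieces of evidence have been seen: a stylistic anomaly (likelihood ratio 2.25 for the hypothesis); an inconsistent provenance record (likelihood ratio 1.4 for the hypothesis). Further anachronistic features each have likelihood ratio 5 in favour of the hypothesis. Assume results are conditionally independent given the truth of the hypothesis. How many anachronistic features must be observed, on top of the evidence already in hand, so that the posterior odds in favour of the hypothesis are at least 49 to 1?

4

Prior odds = 0.047/0.953 = 47/953.
Combined Bayes factor of the evidence already in hand = 2.25 × 1.4 = 3.15.
Odds after that evidence = (47/953) × 3.15 = 2961/19060.
Target odds = 49.
Need 5ⁿ ≥ 49 ÷ (2961/19060) = 133420/423.
5³ = 125 falls short of 133420/423 but 5⁴ = 625 reaches it, so n = 4.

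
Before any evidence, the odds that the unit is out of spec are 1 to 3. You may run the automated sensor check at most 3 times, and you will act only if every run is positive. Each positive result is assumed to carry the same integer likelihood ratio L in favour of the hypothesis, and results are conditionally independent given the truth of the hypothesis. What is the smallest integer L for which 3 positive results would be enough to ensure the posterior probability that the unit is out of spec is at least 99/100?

Prior odds = 1/3.
Target odds = 0.99/0.01 = 99.
Need L³ ≥ 99 ÷ (1/3) = 297.
6³ = 216 < 297 ≤ 343 = 7³, so L = 7.

7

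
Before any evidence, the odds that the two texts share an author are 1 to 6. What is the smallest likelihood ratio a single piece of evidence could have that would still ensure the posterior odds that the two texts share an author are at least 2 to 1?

Prior odds = 1/6.
Target odds = 2.
Required Bayes factor = 2 ÷ (1/6) = 12.

12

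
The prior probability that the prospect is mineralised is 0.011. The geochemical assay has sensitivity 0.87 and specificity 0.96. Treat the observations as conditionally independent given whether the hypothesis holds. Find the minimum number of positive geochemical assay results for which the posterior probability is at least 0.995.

Prior odds = 0.011/0.989 = 11/989.
False-positive rate = 1 − 0.96 = 0.04; likelihood ratio of a positive = 0.87/0.04 = 21.75.
Target odds: 0.995 ÷ 0.005 = 199.
Need (11/989) × 21.75ⁿ ≥ 199, i.e. 21.75ⁿ ≥ 196811/11.
21.75³ = 658503/64 falls short of 196811/11 but 21.75⁴ = 57289761/256 reaches it, so n = 4.

4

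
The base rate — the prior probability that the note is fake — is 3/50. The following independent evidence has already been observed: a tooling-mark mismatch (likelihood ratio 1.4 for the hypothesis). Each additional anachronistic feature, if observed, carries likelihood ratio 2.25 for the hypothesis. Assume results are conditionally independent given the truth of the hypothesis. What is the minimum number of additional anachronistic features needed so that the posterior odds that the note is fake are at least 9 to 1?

6

Prior odds = 0.06/0.94 = 3/47.
Bayes factor of the evidence already in hand = 1.4.
Odds after that evidence = (3/47) × 1.4 = 21/235.
Target odds = 9.
Need 2.25ⁿ ≥ 9 ÷ (21/235) = 705/7.
2.25⁵ = 59049/1024 falls short of 705/7 but 2.25⁶ = 531441/4096 reaches it, so n = 6.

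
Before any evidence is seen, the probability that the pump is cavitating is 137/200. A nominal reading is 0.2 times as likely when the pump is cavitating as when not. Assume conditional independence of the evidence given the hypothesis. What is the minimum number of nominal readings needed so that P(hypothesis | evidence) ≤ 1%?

4

Prior odds = 0.685/0.315 = 137/63.
Likelihood ratio per nominal reading = 0.2.
Target odds: 0.01 ÷ 0.99 = 1/99.
Require 0.2ⁿ ≤ 1/99 ÷ (137/63) = 7/1507.
0.2³ = 0.008 is still above 7/1507 but 0.2⁴ = 0.0016 is at or below it, so n = 4.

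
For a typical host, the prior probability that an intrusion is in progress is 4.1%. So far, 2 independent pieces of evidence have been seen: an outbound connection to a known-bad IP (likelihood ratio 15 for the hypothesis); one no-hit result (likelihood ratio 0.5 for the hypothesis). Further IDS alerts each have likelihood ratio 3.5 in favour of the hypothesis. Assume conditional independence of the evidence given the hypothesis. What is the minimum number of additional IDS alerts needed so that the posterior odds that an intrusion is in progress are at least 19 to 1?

4

Prior odds = 0.041/0.959 = 41/959.
Combined Bayes factor of the evidence already in hand = 15 × 0.5 = 7.5.
Odds after that evidence = (41/959) × 7.5 = 615/1918.
Target odds = 19.
Need 3.5ⁿ ≥ 19 ÷ (615/1918) = 36442/615.
3.5³ = 42.875 falls short of 36442/615 but 3.5⁴ = 150.0625 reaches it, so n = 4.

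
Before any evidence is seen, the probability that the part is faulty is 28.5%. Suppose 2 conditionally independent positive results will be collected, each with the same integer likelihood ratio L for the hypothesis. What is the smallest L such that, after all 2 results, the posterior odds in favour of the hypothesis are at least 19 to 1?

7

Prior odds = 0.285/0.715 = 57/143.
Target odds = 19.
Need L² ≥ 19 ÷ (57/143) = 143/3.
6² = 36 < 143/3 ≤ 49 = 7², so L = 7.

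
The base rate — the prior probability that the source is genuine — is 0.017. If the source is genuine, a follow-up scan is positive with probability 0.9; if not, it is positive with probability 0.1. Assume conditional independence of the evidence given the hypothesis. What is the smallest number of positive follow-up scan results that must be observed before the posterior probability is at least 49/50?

4

Prior odds: 0.017 ÷ 0.983 = 17/983.
Likelihood ratio of a positive = 0.9/0.1 = 9.
Target odds: 0.98 ÷ 0.02 = 49.
Require 9ⁿ ≥ 49 ÷ (17/983) = 48167/17.
9³ = 729 falls short of 48167/17 but 9⁴ = 6561 reaches it, so n = 4.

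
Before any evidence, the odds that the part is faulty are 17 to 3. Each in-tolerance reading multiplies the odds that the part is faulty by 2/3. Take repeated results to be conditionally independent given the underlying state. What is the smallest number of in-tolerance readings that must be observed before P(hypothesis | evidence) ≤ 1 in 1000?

Prior odds = 17/3.
Likelihood ratio per in-tolerance reading = 2/3.
Target odds: 0.001 ÷ 0.999 = 1/999.
Require (2/3)ⁿ ≤ 1/999 ÷ (17/3) = 1/5661.
(2/3)²¹ ≈0.000200486 is still above 1/5661 but (2/3)²² ≈0.000133657 is at or below it, so n = 22.

22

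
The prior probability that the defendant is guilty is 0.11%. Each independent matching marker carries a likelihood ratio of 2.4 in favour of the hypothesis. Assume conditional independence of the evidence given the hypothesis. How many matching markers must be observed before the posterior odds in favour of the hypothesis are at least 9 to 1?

Prior odds = 0.0011/0.9989 = 11/9989.
Likelihood ratio per matching marker = 2.4.
Target odds = 9.
Need (11/9989) × 2.4ⁿ ≥ 9, i.e. 2.4ⁿ ≥ 89901/11.
2.4¹⁰ ≈6340.34 falls short of 89901/11 but 2.4¹¹ ≈15216.8 reaches it, so n = 11.

11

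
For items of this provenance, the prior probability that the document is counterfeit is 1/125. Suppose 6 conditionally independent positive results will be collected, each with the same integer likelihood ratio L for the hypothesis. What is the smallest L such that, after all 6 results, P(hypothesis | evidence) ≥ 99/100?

5

Prior odds = 0.008/0.992 = 1/124.
Target odds = 0.99/0.01 = 99.
Need L⁶ ≥ 99 ÷ (1/124) = 12276.
4⁶ = 4096 < 12276 ≤ 15625 = 5⁶, so L = 5.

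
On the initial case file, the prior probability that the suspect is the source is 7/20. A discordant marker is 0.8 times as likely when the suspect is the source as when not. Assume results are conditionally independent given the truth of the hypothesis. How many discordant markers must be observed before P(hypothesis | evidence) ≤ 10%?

8

Prior odds = 0.35/0.65 = 7/13.
Likelihood ratio per discordant marker = 0.8.
Target posterior odds = 0.1/0.9 = 1/9.
Need (7/13) × 0.8ⁿ ≤ 1/9, i.e. 0.8ⁿ ≤ 13/63.
0.8⁷ = 16384/78125 is still above 13/63 but 0.8⁸ = 65536/390625 is at or below it, so n = 8.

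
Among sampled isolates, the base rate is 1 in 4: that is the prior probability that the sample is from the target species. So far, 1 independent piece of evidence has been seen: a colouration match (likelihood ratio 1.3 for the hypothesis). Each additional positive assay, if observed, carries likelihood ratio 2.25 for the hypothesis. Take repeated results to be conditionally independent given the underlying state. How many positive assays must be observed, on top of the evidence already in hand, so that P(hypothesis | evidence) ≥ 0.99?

Prior odds = 0.25/0.75 = 1/3.
Bayes factor of the evidence already in hand = 1.3.
Odds after that evidence = (1/3) × 1.3 = 13/30.
Target odds = 0.99/0.01 = 99.
Need 2.25ⁿ ≥ 99 ÷ (13/30) = 2970/13.
2.25⁶ = 531441/4096 falls short of 2970/13 but 2.25⁷ = 4782969/16384 reaches it, so n = 7.

7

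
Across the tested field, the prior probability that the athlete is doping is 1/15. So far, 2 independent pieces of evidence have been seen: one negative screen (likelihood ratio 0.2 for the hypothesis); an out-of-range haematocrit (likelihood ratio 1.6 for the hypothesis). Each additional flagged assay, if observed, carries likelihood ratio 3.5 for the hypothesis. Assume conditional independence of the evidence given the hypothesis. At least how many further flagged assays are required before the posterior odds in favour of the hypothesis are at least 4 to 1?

5

Prior odds = (1/15)/(14/15) = 1/14.
Combined Bayes factor of the evidence already in hand = 0.2 × 1.6 = 0.32.
Odds after that evidence = (1/14) × 0.32 = 4/175.
Target odds = 4.
Need 3.5ⁿ ≥ 4 ÷ (4/175) = 175.
3.5⁴ = 150.0625 falls short of 175 but 3.5⁵ = 525.21875 reaches it, so n = 5.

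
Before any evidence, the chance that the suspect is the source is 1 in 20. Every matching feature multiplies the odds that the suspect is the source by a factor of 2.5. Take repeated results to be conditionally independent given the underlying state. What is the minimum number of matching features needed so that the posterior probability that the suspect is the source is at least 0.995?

Prior odds = 0.05/0.95 = 1/19.
Likelihood ratio per matching feature = 2.5.
Target odds: 0.995 ÷ 0.005 = 199.
Require 2.5ⁿ ≥ 199 ÷ (1/19) = 3781.
2.5⁸ = 390625/256 falls short of 3781 but 2.5⁹ = 1953125/512 reaches it, so n = 9.

9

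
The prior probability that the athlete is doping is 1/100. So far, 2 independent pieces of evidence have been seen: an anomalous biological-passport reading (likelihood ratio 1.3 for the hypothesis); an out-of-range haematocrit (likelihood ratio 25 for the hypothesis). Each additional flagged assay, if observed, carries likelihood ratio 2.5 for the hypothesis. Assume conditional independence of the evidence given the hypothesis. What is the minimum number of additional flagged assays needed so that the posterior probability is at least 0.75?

Prior odds = 0.01/0.99 = 1/99.
Combined Bayes factor of the evidence already in hand = 1.3 × 25 = 32.5.
Odds after that evidence = (1/99) × 32.5 = 65/198.
Target odds = 0.75/0.25 = 3.
Need 2.5ⁿ ≥ 3 ÷ (65/198) = 594/65.
2.5² = 6.25 falls short of 594/65 but 2.5³ = 15.625 reaches it, so n = 3.

3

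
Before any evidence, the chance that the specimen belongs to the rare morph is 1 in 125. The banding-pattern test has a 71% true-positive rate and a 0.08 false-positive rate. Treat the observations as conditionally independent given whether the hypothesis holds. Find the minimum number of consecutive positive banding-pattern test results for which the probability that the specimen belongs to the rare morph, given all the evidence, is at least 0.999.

Prior odds = 0.008/0.992 = 1/124.
Likelihood ratio of a positive result = 0.71/0.08 = 8.875.
Target posterior odds = 0.999/0.001 = 999.
Need (1/124) × 8.875ⁿ ≥ 999, i.e. 8.875ⁿ ≥ 123876.
8.875⁵ ≈55060.7 falls short of 123876 but 8.875⁶ ≈488664 reaches it, so n = 6.

6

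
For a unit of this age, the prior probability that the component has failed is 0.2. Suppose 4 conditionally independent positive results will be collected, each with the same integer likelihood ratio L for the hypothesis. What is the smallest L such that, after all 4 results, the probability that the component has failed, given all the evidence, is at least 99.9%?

Prior odds = 0.2/0.8 = 0.25.
Target odds = 0.999/0.001 = 999.
Need L⁴ ≥ 999 ÷ 0.25 = 3996.
7⁴ = 2401 < 3996 ≤ 4096 = 8⁴, so L = 8.

8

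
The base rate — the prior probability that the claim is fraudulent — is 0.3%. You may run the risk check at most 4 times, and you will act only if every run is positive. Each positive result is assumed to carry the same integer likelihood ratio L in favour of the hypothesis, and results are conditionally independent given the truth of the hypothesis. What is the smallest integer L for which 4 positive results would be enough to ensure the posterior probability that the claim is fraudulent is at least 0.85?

7

Prior odds = 0.003/0.997 = 3/997.
Target odds = 0.85/0.15 = 17/3.
Need L⁴ ≥ 17/3 ÷ (3/997) = 16949/9.
6⁴ = 1296 < 16949/9 ≤ 2401 = 7⁴, so L = 7.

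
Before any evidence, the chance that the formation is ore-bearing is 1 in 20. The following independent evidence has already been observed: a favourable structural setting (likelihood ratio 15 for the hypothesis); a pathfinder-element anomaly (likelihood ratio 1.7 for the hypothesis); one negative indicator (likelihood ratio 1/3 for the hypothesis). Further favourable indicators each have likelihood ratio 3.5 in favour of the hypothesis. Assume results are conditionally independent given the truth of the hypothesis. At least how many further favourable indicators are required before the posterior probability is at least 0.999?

Prior odds = 0.05/0.95 = 1/19.
Combined Bayes factor of the evidence already in hand = 15 × 1.7 × (1/3) = 8.5.
Odds after that evidence = (1/19) × 8.5 = 17/38.
Target odds = 0.999/0.001 = 999.
Need 3.5ⁿ ≥ 999 ÷ (17/38) = 37962/17.
3.5⁶ = 1838.265625 falls short of 37962/17 but 3.5⁷ = 823543/128 reaches it, so n = 7.

7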